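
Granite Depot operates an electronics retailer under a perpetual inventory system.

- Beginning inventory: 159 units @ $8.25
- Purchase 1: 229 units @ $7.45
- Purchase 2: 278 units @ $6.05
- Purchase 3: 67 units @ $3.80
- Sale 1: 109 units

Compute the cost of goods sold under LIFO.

COGS = $508.70

Sale 1 (109) [LIFO — newest first]: 67 @ $3.80 + 42 @ $6.05 = $508.70
Ending inventory: 159 @ $8.25 + 229 @ $7.45 + 236 @ $6.05 = $4,445.60
Check: goods available $4,954.30 = COGS $508.70 + ending $4,445.60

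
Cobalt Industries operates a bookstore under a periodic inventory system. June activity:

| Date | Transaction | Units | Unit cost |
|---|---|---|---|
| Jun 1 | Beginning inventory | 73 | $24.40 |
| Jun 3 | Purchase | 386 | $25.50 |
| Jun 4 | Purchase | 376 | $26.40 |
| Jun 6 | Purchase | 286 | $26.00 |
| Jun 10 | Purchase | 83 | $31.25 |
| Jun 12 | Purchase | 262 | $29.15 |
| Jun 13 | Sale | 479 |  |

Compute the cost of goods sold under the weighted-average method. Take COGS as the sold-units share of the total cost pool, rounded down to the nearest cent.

Jun 13, sell 479: 479/1466 × $39,217.65 → $12,813.95
Ending inventory (cost pool remaining) = $26,403.70

COGS = $12,813.95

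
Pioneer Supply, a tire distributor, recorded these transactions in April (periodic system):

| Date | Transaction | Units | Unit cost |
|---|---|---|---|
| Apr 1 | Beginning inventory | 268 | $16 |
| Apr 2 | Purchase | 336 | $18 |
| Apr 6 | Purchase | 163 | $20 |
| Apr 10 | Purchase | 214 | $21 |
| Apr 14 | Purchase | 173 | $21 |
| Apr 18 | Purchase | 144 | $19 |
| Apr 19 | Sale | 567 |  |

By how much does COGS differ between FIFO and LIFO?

$1,913

FIFO COGS: 268 @ $16 + 299 @ $18 = $9,670
LIFO COGS: 144 @ $19 + 173 @ $21 + 214 @ $21 + 36 @ $20 = $11,583
Difference = |$9,670 − $11,583| = $1,913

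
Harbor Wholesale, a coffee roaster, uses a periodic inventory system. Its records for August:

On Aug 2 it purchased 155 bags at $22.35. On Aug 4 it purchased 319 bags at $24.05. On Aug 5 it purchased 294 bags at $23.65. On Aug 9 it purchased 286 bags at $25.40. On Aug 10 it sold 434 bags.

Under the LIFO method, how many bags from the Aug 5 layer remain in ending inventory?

146

Aug 10, 434 sold [LIFO — newest first]: 286 @ $25.40 + 148 @ $23.65 = $10,764.60
Ending inventory: 155 @ $22.35 + 319 @ $24.05 + 146 @ $23.65 = $14,589.10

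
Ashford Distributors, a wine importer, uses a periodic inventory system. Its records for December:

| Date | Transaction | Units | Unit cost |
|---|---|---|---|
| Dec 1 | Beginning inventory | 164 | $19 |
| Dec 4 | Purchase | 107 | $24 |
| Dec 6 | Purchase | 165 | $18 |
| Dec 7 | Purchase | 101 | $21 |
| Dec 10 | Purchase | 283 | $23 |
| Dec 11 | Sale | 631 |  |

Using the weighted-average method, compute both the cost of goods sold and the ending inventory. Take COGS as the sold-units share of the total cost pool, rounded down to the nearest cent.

COGS = $13,300.24; ending inventory = $3,983.76

Dec 11, sell 631: 631/820 × $17,284.00 → $13,300.24
Ending inventory (cost pool remaining) = $3,983.76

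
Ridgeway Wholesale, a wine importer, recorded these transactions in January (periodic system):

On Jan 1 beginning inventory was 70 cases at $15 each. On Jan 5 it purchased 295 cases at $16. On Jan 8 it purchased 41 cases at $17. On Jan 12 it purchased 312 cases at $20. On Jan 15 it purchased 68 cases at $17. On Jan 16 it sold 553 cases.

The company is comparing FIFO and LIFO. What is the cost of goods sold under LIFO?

FIFO COGS: 70 @ $15 + 295 @ $16 + 41 @ $17 + 147 @ $20 = $9,407
LIFO COGS: 68 @ $17 + 312 @ $20 + 41 @ $17 + 132 @ $16 = $10,205

COGS = $10,205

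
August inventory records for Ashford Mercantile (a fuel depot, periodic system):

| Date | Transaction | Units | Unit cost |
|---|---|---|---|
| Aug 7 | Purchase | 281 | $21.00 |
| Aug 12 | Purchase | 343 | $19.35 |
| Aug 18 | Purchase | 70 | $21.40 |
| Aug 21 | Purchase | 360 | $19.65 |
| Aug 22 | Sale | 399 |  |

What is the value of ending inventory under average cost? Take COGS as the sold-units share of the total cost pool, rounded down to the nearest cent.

Aug 22, sell 399: 399/1054 × $21,110.05 → $7,991.37
Ending inventory (cost pool remaining) = $13,118.68
Check: goods available $21,110.05 = COGS $7,991.37 + ending $13,118.68

Ending inventory = $13,118.68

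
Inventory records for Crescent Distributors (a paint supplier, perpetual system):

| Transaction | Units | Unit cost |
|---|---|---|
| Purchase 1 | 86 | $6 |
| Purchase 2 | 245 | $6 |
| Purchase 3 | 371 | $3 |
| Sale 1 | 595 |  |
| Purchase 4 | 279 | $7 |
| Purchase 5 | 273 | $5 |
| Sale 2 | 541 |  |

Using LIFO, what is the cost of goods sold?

COGS = $5,698

Sale 1 (595) [LIFO — newest first]: 371 @ $3 + 224 @ $6 = $2,457
Sale 2 (541) [LIFO — newest first]: 273 @ $5 + 268 @ $7 = $3,241
Total COGS = $2,457 + $3,241 = $5,698
Ending inventory: 86 @ $6 + 21 @ $6 + 11 @ $7 = $719
Check: goods available $6,417 = COGS $5,698 + ending $719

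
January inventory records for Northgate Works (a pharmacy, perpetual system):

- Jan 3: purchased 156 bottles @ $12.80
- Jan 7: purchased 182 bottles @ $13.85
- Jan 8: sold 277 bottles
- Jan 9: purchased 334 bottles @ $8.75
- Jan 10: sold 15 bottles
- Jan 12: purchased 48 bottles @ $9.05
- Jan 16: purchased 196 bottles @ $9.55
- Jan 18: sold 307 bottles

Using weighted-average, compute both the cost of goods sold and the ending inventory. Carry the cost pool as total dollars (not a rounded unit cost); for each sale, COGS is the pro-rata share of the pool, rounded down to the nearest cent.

After Jan 3: 156 on hand, pool $1,996.80 (≈ $12.8000 each)
After Jan 7: 338 on hand, pool $4,517.50 (≈ $13.3654 each)
Jan 8, sell 277: 277/338 × $4,517.50 → $3,702.21
After Jan 9: 395 on hand, pool $3,737.79 (≈ $9.4628 each)
Jan 10, sell 15: 15/395 × $3,737.79 → $141.94
After Jan 12: 428 on hand, pool $4,030.25 (≈ $9.4165 each)
After Jan 16: 624 on hand, pool $5,902.05 (≈ $9.4584 each)
Jan 18, sell 307: 307/624 × $5,902.05 → $2,903.73
Total COGS = $3,702.21 + $141.94 + $2,903.73 = $6,747.88
Ending inventory (cost pool remaining) = $2,998.32
Check: goods available $9,746.20 = COGS $6,747.88 + ending $2,998.32

COGS = $6,747.88; ending inventory = $2,998.32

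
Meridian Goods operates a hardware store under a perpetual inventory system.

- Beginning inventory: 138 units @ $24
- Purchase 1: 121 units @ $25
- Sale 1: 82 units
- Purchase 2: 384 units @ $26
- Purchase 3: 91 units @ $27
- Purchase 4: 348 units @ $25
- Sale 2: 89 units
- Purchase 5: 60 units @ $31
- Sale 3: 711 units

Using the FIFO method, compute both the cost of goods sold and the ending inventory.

Sale 1 (82) [FIFO — oldest first]: 82 @ $24 = $1,968
Sale 2 (89) [FIFO — oldest first]: 56 @ $24 + 33 @ $25 = $2,169
Sale 3 (711) [FIFO — oldest first]: 88 @ $25 + 384 @ $26 + 91 @ $27 + 148 @ $25 = $18,341
Total COGS = $1,968 + $2,169 + $18,341 = $22,478
Ending inventory: 200 @ $25 + 60 @ $31 = $6,860

COGS = $22,478; ending inventory = $6,860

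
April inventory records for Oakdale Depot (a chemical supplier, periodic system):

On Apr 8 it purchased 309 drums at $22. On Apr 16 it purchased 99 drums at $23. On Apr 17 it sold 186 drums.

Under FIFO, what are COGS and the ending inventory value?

COGS = $4,092; ending inventory = $4,983

Apr 17, 186 sold [FIFO — oldest first]: 186 @ $22 = $4,092
Ending inventory: 123 @ $22 + 99 @ $23 = $4,983
Check: goods available $9,075 = COGS $4,092 + ending $4,983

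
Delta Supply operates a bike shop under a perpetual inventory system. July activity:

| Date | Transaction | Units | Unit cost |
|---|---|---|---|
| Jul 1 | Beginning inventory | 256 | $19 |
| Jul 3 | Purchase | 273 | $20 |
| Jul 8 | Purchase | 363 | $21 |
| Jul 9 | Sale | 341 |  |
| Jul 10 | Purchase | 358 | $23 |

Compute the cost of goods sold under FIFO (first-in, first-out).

COGS = $6,564

Jul 9, 341 sold [FIFO — oldest first]: 256 @ $19 + 85 @ $20 = $6,564
Ending inventory: 188 @ $20 + 363 @ $21 + 358 @ $23 = $19,617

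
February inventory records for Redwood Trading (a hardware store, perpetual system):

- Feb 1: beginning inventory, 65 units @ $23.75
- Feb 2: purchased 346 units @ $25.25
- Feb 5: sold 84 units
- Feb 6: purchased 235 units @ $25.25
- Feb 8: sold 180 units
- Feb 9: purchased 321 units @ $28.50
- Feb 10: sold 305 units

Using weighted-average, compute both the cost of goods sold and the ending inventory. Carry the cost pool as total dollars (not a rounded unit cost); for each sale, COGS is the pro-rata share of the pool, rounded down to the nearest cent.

COGS = $14,752.21; ending inventory = $10,610.29

After Feb 1: 65 on hand, pool $1,543.75 (≈ $23.7500 each)
After Feb 2: 411 on hand, pool $10,280.25 (≈ $25.0128 each)
Feb 5, sell 84: 84/411 × $10,280.25 → $2,101.07
After Feb 6: 562 on hand, pool $14,112.93 (≈ $25.1120 each)
Feb 8, sell 180: 180/562 × $14,112.93 → $4,520.15
After Feb 9: 703 on hand, pool $18,741.28 (≈ $26.6590 each)
Feb 10, sell 305: 305/703 × $18,741.28 → $8,130.99
Total COGS = $2,101.07 + $4,520.15 + $8,130.99 = $14,752.21
Ending inventory (cost pool remaining) = $10,610.29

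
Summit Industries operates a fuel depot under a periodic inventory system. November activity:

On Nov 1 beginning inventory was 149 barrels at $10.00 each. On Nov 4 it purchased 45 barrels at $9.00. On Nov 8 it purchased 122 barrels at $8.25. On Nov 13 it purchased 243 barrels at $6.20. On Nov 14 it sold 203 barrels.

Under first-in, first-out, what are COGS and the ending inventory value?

Nov 14, 203 sold [FIFO — oldest first]: 149 @ $10.00 + 45 @ $9.00 + 9 @ $8.25 = $1,969.25
Ending inventory: 113 @ $8.25 + 243 @ $6.20 = $2,438.85

COGS = $1,969.25; ending inventory = $2,438.85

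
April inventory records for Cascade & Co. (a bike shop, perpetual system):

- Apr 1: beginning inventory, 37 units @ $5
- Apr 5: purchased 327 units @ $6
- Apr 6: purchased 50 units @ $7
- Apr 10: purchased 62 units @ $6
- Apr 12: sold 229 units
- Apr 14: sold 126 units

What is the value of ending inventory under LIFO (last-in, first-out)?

Ending inventory = $689

Apr 12, 229 sold [LIFO — newest first]: 62 @ $6 + 50 @ $7 + 117 @ $6 = $1,424
Apr 14, 126 sold [LIFO — newest first]: 126 @ $6 = $756
Total COGS = $1,424 + $756 = $2,180
Ending inventory: 37 @ $5 + 84 @ $6 = $689
Check: goods available $2,869 = COGS $2,180 + ending $689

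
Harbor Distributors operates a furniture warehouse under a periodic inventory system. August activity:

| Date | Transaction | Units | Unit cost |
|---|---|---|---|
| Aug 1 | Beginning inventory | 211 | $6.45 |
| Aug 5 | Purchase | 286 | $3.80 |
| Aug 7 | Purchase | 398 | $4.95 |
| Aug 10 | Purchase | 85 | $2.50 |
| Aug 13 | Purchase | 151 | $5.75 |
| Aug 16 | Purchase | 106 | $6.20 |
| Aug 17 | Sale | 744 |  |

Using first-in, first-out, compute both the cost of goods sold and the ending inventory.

Aug 17, 744 sold [FIFO — oldest first]: 211 @ $6.45 + 286 @ $3.80 + 247 @ $4.95 = $3,670.40
Ending inventory: 151 @ $4.95 + 85 @ $2.50 + 151 @ $5.75 + 106 @ $6.20 = $2,485.40
Check: goods available $6,155.80 = COGS $3,670.40 + ending $2,485.40

COGS = $3,670.40; ending inventory = $2,485.40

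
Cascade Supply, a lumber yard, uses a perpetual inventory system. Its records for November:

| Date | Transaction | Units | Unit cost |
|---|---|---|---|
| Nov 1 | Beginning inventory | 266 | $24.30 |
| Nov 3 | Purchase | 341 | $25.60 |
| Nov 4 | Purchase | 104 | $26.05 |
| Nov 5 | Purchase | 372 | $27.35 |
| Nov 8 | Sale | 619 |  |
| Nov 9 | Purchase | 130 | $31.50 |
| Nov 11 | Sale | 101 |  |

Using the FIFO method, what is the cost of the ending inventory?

Ending inventory = $14,023.05

Nov 8, 619 sold [FIFO — oldest first]: 266 @ $24.30 + 341 @ $25.60 + 12 @ $26.05 = $15,506.00
Nov 11, 101 sold [FIFO — oldest first]: 92 @ $26.05 + 9 @ $27.35 = $2,642.75
Total COGS = $15,506.00 + $2,642.75 = $18,148.75
Ending inventory: 363 @ $27.35 + 130 @ $31.50 = $14,023.05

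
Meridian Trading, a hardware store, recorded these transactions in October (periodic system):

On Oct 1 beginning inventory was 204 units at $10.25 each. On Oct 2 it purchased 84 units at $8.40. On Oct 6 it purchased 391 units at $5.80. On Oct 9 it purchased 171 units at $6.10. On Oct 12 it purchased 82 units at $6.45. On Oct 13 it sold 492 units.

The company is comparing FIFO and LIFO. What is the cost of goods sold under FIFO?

FIFO COGS: 204 @ $10.25 + 84 @ $8.40 + 204 @ $5.80 = $3,979.80
LIFO COGS: 82 @ $6.45 + 171 @ $6.10 + 239 @ $5.80 = $2,958.20

COGS = $3,979.80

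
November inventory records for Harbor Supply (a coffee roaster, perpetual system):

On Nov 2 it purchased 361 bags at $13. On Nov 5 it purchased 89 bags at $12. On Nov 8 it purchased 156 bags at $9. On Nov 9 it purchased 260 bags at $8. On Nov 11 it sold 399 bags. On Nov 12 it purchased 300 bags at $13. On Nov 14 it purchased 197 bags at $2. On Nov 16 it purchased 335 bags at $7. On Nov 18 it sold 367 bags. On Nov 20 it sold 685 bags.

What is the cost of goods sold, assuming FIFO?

COGS = $14,155

Nov 11, 399 sold [FIFO — oldest first]: 361 @ $13 + 38 @ $12 = $5,149
Nov 18, 367 sold [FIFO — oldest first]: 51 @ $12 + 156 @ $9 + 160 @ $8 = $3,296
Nov 20, 685 sold [FIFO — oldest first]: 100 @ $8 + 300 @ $13 + 197 @ $2 + 88 @ $7 = $5,710
Total COGS = $5,149 + $3,296 + $5,710 = $14,155
Ending inventory: 247 @ $7 = $1,729
Check: goods available $15,884 = COGS $14,155 + ending $1,729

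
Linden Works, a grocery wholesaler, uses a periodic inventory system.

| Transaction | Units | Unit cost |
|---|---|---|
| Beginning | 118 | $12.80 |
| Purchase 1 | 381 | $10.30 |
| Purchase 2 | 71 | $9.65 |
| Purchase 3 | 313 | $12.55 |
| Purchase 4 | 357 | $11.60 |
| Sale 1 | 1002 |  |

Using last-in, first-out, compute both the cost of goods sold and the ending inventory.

COGS = $11,442.80; ending inventory = $2,746.40

Sale 1 (1002) [LIFO — newest first]: 357 @ $11.60 + 313 @ $12.55 + 71 @ $9.65 + 261 @ $10.30 = $11,442.80
Ending inventory: 118 @ $12.80 + 120 @ $10.30 = $2,746.40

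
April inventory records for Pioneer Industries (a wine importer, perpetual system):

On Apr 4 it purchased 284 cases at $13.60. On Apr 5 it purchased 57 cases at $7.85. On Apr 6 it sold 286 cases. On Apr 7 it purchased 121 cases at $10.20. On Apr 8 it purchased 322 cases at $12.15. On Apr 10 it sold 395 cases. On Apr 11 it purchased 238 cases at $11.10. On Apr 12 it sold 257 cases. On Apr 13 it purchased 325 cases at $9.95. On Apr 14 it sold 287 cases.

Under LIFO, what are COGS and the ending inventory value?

COGS = $13,910.00; ending inventory = $1,421.90

Apr 6, 286 sold [LIFO — newest first]: 57 @ $7.85 + 229 @ $13.60 = $3,561.85
Apr 10, 395 sold [LIFO — newest first]: 322 @ $12.15 + 73 @ $10.20 = $4,656.90
Apr 12, 257 sold [LIFO — newest first]: 238 @ $11.10 + 19 @ $10.20 = $2,835.60
Apr 14, 287 sold [LIFO — newest first]: 287 @ $9.95 = $2,855.65
Total COGS = $3,561.85 + $4,656.90 + $2,835.60 + $2,855.65 = $13,910.00
Ending inventory: 55 @ $13.60 + 29 @ $10.20 + 38 @ $9.95 = $1,421.90
Check: goods available $15,331.90 = COGS $13,910.00 + ending $1,421.90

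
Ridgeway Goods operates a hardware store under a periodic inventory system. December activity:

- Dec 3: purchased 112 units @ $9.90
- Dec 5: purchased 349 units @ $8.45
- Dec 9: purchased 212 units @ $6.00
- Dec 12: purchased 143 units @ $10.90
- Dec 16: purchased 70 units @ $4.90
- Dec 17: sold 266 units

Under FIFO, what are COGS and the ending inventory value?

Dec 17, 266 sold [FIFO — oldest first]: 112 @ $9.90 + 154 @ $8.45 = $2,410.10
Ending inventory: 195 @ $8.45 + 212 @ $6.00 + 143 @ $10.90 + 70 @ $4.90 = $4,821.45

COGS = $2,410.10; ending inventory = $4,821.45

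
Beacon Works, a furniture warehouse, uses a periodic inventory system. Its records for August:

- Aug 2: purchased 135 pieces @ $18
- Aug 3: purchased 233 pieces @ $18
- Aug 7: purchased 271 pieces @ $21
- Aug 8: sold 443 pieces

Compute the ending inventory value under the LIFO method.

Ending inventory = $3,528

Aug 8, 443 sold [LIFO — newest first]: 271 @ $21 + 172 @ $18 = $8,787
Ending inventory: 135 @ $18 + 61 @ $18 = $3,528
Check: goods available $12,315 = COGS $8,787 + ending $3,528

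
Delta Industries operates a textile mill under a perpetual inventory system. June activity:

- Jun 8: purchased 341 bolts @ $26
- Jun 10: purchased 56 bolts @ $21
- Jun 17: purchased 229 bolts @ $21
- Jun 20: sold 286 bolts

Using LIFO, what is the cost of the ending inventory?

Ending inventory = $8,840

Jun 20, 286 sold [LIFO — newest first]: 229 @ $21 + 56 @ $21 + 1 @ $26 = $6,011
Ending inventory: 340 @ $26 = $8,840
Check: goods available $14,851 = COGS $6,011 + ending $8,840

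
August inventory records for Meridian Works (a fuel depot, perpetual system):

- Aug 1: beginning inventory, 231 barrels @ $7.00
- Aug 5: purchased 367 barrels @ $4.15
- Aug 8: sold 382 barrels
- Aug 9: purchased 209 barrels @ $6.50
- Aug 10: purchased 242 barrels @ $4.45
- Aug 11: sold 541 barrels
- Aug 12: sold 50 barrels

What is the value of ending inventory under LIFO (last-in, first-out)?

Aug 8, 382 sold [LIFO — newest first]: 367 @ $4.15 + 15 @ $7.00 = $1,628.05
Aug 11, 541 sold [LIFO — newest first]: 242 @ $4.45 + 209 @ $6.50 + 90 @ $7.00 = $3,065.40
Aug 12, 50 sold [LIFO — newest first]: 50 @ $7.00 = $350.00
Total COGS = $1,628.05 + $3,065.40 + $350.00 = $5,043.45
Ending inventory: 76 @ $7.00 = $532.00

Ending inventory = $532.00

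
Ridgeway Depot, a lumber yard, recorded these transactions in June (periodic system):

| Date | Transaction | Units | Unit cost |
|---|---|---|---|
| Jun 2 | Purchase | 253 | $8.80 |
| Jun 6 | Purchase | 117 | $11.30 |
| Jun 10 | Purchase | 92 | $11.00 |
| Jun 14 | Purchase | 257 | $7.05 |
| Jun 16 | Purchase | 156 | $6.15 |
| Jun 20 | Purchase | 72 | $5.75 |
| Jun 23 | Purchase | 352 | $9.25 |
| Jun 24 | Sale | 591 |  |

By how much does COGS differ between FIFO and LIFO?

FIFO COGS: 253 @ $8.80 + 117 @ $11.30 + 92 @ $11.00 + 129 @ $7.05 = $5,469.95
LIFO COGS: 352 @ $9.25 + 72 @ $5.75 + 156 @ $6.15 + 11 @ $7.05 = $4,706.95
Difference = |$5,469.95 − $4,706.95| = $763.00

$763.00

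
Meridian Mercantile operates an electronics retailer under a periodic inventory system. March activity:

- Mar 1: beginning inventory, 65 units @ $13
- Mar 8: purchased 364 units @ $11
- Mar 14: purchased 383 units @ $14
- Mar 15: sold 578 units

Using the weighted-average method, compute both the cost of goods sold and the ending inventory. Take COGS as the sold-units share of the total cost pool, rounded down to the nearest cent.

Mar 15, sell 578: 578/812 × $10,211.00 → $7,268.42
Ending inventory (cost pool remaining) = $2,942.58

COGS = $7,268.42; ending inventory = $2,942.58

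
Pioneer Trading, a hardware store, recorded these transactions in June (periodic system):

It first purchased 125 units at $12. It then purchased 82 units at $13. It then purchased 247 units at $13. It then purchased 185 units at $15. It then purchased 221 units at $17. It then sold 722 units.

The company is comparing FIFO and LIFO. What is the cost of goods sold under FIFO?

COGS = $9,963

FIFO COGS: 125 @ $12 + 82 @ $13 + 247 @ $13 + 185 @ $15 + 83 @ $17 = $9,963
LIFO COGS: 221 @ $17 + 185 @ $15 + 247 @ $13 + 69 @ $13 = $10,640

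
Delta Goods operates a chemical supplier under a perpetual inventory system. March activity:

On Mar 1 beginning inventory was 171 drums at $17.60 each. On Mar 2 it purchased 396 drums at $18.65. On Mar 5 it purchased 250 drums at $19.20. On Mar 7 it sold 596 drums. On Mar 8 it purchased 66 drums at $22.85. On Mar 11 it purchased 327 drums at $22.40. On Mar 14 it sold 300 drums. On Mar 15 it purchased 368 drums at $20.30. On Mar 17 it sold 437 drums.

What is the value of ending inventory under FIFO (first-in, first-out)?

Mar 7, 596 sold [FIFO — oldest first]: 171 @ $17.60 + 396 @ $18.65 + 29 @ $19.20 = $10,951.80
Mar 14, 300 sold [FIFO — oldest first]: 221 @ $19.20 + 66 @ $22.85 + 13 @ $22.40 = $6,042.50
Mar 17, 437 sold [FIFO — oldest first]: 314 @ $22.40 + 123 @ $20.30 = $9,530.50
Total COGS = $10,951.80 + $6,042.50 + $9,530.50 = $26,524.80
Ending inventory: 245 @ $20.30 = $4,973.50

Ending inventory = $4,973.50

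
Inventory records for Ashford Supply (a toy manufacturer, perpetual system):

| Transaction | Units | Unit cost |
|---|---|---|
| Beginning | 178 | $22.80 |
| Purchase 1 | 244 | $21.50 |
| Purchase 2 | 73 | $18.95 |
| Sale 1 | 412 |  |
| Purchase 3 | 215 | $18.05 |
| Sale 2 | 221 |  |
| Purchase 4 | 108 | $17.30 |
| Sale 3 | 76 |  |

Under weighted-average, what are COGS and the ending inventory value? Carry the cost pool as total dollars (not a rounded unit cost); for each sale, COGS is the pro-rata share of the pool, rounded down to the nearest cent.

After Beginning: 178 on hand, pool $4,058.40 (≈ $22.8000 each)
After Purchase 1: 422 on hand, pool $9,304.40 (≈ $22.0483 each)
After Purchase 2: 495 on hand, pool $10,687.75 (≈ $21.5914 each)
Sale 1, sell 412: 412/495 × $10,687.75 → $8,895.66
After Purchase 3: 298 on hand, pool $5,672.84 (≈ $19.0364 each)
Sale 2, sell 221: 221/298 × $5,672.84 → $4,207.03
After Purchase 4: 185 on hand, pool $3,334.21 (≈ $18.0228 each)
Sale 3, sell 76: 76/185 × $3,334.21 → $1,369.72
Total COGS = $8,895.66 + $4,207.03 + $1,369.72 = $14,472.41
Ending inventory (cost pool remaining) = $1,964.49

COGS = $14,472.41; ending inventory = $1,964.49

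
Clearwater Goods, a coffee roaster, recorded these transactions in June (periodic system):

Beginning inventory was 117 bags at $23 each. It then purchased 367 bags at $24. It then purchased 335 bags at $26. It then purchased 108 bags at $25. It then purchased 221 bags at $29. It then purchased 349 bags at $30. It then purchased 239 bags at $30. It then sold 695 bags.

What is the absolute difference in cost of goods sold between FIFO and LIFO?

FIFO COGS: 117 @ $23 + 367 @ $24 + 211 @ $26 = $16,985
LIFO COGS: 239 @ $30 + 349 @ $30 + 107 @ $29 = $20,743
Difference = |$16,985 − $20,743| = $3,758

$3,758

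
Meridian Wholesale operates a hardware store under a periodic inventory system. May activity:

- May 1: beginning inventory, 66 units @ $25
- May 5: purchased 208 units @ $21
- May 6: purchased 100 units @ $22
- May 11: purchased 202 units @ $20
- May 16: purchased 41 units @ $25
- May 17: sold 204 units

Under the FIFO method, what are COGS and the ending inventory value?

COGS = $4,548; ending inventory = $8,735

May 17, 204 sold [FIFO — oldest first]: 66 @ $25 + 138 @ $21 = $4,548
Ending inventory: 70 @ $21 + 100 @ $22 + 202 @ $20 + 41 @ $25 = $8,735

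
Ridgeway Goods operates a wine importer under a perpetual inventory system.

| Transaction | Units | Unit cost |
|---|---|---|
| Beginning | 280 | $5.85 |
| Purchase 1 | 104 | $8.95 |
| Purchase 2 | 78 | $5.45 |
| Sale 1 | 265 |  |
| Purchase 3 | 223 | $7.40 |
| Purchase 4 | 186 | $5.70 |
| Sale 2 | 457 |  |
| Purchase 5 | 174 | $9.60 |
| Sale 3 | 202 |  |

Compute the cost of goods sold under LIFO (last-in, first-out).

Sale 1 (265) [LIFO — newest first]: 78 @ $5.45 + 104 @ $8.95 + 83 @ $5.85 = $1,841.45
Sale 2 (457) [LIFO — newest first]: 186 @ $5.70 + 223 @ $7.40 + 48 @ $5.85 = $2,991.20
Sale 3 (202) [LIFO — newest first]: 174 @ $9.60 + 28 @ $5.85 = $1,834.20
Total COGS = $1,841.45 + $2,991.20 + $1,834.20 = $6,666.85
Ending inventory: 121 @ $5.85 = $707.85

COGS = $6,666.85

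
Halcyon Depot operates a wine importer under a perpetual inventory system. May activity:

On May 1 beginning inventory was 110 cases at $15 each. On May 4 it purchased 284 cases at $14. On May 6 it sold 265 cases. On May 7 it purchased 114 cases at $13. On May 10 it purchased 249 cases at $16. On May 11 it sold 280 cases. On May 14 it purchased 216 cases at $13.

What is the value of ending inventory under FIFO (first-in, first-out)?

Ending inventory = $6,200

May 6, 265 sold [FIFO — oldest first]: 110 @ $15 + 155 @ $14 = $3,820
May 11, 280 sold [FIFO — oldest first]: 129 @ $14 + 114 @ $13 + 37 @ $16 = $3,880
Total COGS = $3,820 + $3,880 = $7,700
Ending inventory: 212 @ $16 + 216 @ $13 = $6,200
Check: goods available $13,900 = COGS $7,700 + ending $6,200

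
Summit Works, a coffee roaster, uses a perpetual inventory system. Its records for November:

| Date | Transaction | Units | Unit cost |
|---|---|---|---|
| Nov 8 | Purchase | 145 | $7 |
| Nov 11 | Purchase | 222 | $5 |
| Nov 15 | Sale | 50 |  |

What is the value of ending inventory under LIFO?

Ending inventory = $1,875

Nov 15, 50 sold [LIFO — newest first]: 50 @ $5 = $250
Ending inventory: 145 @ $7 + 172 @ $5 = $1,875
Check: goods available $2,125 = COGS $250 + ending $1,875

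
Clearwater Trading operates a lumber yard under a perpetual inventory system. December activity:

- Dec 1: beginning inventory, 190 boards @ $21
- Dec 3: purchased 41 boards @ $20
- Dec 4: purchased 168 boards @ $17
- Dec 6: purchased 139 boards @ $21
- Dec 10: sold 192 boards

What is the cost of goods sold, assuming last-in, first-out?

COGS = $3,820

Dec 10, 192 sold [LIFO — newest first]: 139 @ $21 + 53 @ $17 = $3,820
Ending inventory: 190 @ $21 + 41 @ $20 + 115 @ $17 = $6,765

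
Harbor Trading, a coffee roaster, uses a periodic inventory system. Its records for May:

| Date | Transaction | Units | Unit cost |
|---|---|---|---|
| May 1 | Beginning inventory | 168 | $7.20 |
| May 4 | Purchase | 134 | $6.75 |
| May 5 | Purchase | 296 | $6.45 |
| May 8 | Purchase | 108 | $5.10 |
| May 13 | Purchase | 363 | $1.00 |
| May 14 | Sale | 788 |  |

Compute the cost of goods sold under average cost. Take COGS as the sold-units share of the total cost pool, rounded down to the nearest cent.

COGS = $3,639.32

May 14, sell 788: 788/1069 × $4,937.10 → $3,639.32
Ending inventory (cost pool remaining) = $1,297.78
Check: goods available $4,937.10 = COGS $3,639.32 + ending $1,297.78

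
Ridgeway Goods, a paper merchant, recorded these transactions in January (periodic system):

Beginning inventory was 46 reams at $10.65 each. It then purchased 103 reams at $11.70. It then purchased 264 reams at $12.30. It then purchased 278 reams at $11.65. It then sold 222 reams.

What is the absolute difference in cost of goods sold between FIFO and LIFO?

$6.60

FIFO COGS: 46 @ $10.65 + 103 @ $11.70 + 73 @ $12.30 = $2,592.90
LIFO COGS: 222 @ $11.65 = $2,586.30
Difference = |$2,592.90 − $2,586.30| = $6.60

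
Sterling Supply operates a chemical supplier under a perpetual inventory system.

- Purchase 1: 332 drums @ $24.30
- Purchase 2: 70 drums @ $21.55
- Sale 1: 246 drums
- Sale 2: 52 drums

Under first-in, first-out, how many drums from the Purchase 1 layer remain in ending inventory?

Sale 1 (246) [FIFO — oldest first]: 246 @ $24.30 = $5,977.80
Sale 2 (52) [FIFO — oldest first]: 52 @ $24.30 = $1,263.60
Total COGS = $5,977.80 + $1,263.60 = $7,241.40
Ending inventory: 34 @ $24.30 + 70 @ $21.55 = $2,334.70
Check: goods available $9,576.10 = COGS $7,241.40 + ending $2,334.70

34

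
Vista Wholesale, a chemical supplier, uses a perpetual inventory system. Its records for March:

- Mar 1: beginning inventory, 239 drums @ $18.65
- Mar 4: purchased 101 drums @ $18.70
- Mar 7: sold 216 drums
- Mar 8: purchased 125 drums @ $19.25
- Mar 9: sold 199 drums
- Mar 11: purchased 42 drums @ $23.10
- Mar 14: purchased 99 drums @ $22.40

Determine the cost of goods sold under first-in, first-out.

Mar 7, 216 sold [FIFO — oldest first]: 216 @ $18.65 = $4,028.40
Mar 9, 199 sold [FIFO — oldest first]: 23 @ $18.65 + 101 @ $18.70 + 75 @ $19.25 = $3,761.40
Total COGS = $4,028.40 + $3,761.40 = $7,789.80
Ending inventory: 50 @ $19.25 + 42 @ $23.10 + 99 @ $22.40 = $4,150.30

COGS = $7,789.80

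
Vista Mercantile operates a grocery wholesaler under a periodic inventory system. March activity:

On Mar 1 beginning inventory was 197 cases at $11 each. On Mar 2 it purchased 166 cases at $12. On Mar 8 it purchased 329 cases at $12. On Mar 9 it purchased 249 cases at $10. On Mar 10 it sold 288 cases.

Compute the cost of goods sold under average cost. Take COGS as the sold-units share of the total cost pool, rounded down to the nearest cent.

COGS = $3,243.29

Mar 10, sell 288: 288/941 × $10,597.00 → $3,243.29
Ending inventory (cost pool remaining) = $7,353.71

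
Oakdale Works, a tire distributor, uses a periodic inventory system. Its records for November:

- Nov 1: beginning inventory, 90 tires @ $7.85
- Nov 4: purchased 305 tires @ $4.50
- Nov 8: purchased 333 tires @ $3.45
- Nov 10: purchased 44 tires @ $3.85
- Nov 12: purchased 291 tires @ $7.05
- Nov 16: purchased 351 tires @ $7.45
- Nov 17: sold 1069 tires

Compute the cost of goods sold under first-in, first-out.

Nov 17, 1069 sold [FIFO — oldest first]: 90 @ $7.85 + 305 @ $4.50 + 333 @ $3.45 + 44 @ $3.85 + 291 @ $7.05 + 6 @ $7.45 = $5,493.50
Ending inventory: 345 @ $7.45 = $2,570.25
Check: goods available $8,063.75 = COGS $5,493.50 + ending $2,570.25

COGS = $5,493.50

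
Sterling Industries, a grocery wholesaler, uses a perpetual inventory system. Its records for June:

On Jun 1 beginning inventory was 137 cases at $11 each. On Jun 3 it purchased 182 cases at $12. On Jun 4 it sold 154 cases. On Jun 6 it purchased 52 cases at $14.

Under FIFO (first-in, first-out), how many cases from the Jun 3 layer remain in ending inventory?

Jun 4, 154 sold [FIFO — oldest first]: 137 @ $11 + 17 @ $12 = $1,711
Ending inventory: 165 @ $12 + 52 @ $14 = $2,708
Check: goods available $4,419 = COGS $1,711 + ending $2,708

165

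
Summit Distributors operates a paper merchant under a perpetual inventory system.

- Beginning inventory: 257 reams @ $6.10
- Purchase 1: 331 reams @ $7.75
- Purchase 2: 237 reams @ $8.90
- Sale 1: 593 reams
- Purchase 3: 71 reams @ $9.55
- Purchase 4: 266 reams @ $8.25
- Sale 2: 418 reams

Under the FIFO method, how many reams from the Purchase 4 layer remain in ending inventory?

151

Sale 1 (593) [FIFO — oldest first]: 257 @ $6.10 + 331 @ $7.75 + 5 @ $8.90 = $4,177.45
Sale 2 (418) [FIFO — oldest first]: 232 @ $8.90 + 71 @ $9.55 + 115 @ $8.25 = $3,691.60
Total COGS = $4,177.45 + $3,691.60 = $7,869.05
Ending inventory: 151 @ $8.25 = $1,245.75
Check: goods available $9,114.80 = COGS $7,869.05 + ending $1,245.75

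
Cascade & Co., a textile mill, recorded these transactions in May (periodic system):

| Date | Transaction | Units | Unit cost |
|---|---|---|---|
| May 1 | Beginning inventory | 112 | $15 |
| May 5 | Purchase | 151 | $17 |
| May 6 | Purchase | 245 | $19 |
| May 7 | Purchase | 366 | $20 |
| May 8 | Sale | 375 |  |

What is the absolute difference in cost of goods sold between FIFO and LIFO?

FIFO COGS: 112 @ $15 + 151 @ $17 + 112 @ $19 = $6,375
LIFO COGS: 366 @ $20 + 9 @ $19 = $7,491
Difference = |$6,375 − $7,491| = $1,116

$1,116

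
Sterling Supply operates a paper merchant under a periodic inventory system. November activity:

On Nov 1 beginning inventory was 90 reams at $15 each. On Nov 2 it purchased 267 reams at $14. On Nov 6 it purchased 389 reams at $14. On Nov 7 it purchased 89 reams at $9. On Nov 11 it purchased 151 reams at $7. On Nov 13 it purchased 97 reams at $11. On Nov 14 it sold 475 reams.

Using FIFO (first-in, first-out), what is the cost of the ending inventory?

Nov 14, 475 sold [FIFO — oldest first]: 90 @ $15 + 267 @ $14 + 118 @ $14 = $6,740
Ending inventory: 271 @ $14 + 89 @ $9 + 151 @ $7 + 97 @ $11 = $6,719

Ending inventory = $6,719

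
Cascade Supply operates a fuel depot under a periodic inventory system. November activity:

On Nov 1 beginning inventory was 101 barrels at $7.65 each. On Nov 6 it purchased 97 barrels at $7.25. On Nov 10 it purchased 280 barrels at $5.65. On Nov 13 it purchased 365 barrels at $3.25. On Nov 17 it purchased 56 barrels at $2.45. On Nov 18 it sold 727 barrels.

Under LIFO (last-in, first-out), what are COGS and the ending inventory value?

COGS = $3,093.95; ending inventory = $1,287.40

Nov 18, 727 sold [LIFO — newest first]: 56 @ $2.45 + 365 @ $3.25 + 280 @ $5.65 + 26 @ $7.25 = $3,093.95
Ending inventory: 101 @ $7.65 + 71 @ $7.25 = $1,287.40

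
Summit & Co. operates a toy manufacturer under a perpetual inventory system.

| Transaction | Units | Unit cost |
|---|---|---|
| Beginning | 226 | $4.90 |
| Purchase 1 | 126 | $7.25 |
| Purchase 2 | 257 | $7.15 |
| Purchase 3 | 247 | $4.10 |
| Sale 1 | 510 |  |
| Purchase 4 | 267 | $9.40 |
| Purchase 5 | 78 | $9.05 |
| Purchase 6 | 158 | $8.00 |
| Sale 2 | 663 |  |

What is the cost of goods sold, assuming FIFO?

Sale 1 (510) [FIFO — oldest first]: 226 @ $4.90 + 126 @ $7.25 + 158 @ $7.15 = $3,150.60
Sale 2 (663) [FIFO — oldest first]: 99 @ $7.15 + 247 @ $4.10 + 267 @ $9.40 + 50 @ $9.05 = $4,682.85
Total COGS = $3,150.60 + $4,682.85 = $7,833.45
Ending inventory: 28 @ $9.05 + 158 @ $8.00 = $1,517.40

COGS = $7,833.45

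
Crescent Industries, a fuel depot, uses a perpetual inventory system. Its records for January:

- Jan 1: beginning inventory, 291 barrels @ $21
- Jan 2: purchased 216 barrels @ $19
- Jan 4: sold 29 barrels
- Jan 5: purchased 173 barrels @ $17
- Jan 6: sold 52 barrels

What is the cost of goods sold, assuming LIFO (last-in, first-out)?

Jan 4, 29 sold [LIFO — newest first]: 29 @ $19 = $551
Jan 6, 52 sold [LIFO — newest first]: 52 @ $17 = $884
Total COGS = $551 + $884 = $1,435
Ending inventory: 291 @ $21 + 187 @ $19 + 121 @ $17 = $11,721

COGS = $1,435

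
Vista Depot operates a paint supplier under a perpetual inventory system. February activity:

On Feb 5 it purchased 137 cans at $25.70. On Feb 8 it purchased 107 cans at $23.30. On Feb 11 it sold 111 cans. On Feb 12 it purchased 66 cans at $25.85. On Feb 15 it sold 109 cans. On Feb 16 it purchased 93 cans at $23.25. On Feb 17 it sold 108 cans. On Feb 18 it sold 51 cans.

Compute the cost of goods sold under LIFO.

COGS = $9,265.55

Feb 11, 111 sold [LIFO — newest first]: 107 @ $23.30 + 4 @ $25.70 = $2,595.90
Feb 15, 109 sold [LIFO — newest first]: 66 @ $25.85 + 43 @ $25.70 = $2,811.20
Feb 17, 108 sold [LIFO — newest first]: 93 @ $23.25 + 15 @ $25.70 = $2,547.75
Feb 18, 51 sold [LIFO — newest first]: 51 @ $25.70 = $1,310.70
Total COGS = $2,595.90 + $2,811.20 + $2,547.75 + $1,310.70 = $9,265.55
Ending inventory: 24 @ $25.70 = $616.80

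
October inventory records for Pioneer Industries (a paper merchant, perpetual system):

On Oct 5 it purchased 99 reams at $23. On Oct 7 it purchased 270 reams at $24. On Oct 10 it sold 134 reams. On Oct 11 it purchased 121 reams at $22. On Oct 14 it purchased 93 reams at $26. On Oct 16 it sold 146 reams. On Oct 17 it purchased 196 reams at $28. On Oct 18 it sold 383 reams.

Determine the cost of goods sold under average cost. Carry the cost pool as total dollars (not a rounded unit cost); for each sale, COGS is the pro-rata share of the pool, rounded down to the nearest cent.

COGS = $16,377.42

After Oct 5: 99 on hand, pool $2,277.00 (≈ $23.0000 each)
After Oct 7: 369 on hand, pool $8,757.00 (≈ $23.7317 each)
Oct 10, sell 134: 134/369 × $8,757.00 → $3,180.04
After Oct 11: 356 on hand, pool $8,238.96 (≈ $23.1431 each)
After Oct 14: 449 on hand, pool $10,656.96 (≈ $23.7349 each)
Oct 16, sell 146: 146/449 × $10,656.96 → $3,465.29
After Oct 17: 499 on hand, pool $12,679.67 (≈ $25.4102 each)
Oct 18, sell 383: 383/499 × $12,679.67 → $9,732.09
Total COGS = $3,180.04 + $3,465.29 + $9,732.09 = $16,377.42
Ending inventory (cost pool remaining) = $2,947.58
Check: goods available $19,325.00 = COGS $16,377.42 + ending $2,947.58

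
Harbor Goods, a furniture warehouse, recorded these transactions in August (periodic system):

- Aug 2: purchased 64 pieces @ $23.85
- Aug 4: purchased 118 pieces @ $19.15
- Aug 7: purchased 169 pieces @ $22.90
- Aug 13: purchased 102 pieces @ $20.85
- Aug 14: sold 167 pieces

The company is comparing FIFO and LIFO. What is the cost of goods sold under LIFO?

COGS = $3,615.20

FIFO COGS: 64 @ $23.85 + 103 @ $19.15 = $3,498.85
LIFO COGS: 102 @ $20.85 + 65 @ $22.90 = $3,615.20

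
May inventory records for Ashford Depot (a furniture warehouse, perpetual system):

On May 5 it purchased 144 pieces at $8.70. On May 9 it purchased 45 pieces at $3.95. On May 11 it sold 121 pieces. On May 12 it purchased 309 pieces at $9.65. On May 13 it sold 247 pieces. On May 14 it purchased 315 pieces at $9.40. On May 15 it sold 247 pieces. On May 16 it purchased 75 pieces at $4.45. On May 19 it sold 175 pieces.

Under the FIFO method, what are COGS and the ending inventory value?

COGS = $7,157.20; ending inventory = $549.95

May 11, 121 sold [FIFO — oldest first]: 121 @ $8.70 = $1,052.70
May 13, 247 sold [FIFO — oldest first]: 23 @ $8.70 + 45 @ $3.95 + 179 @ $9.65 = $2,105.20
May 15, 247 sold [FIFO — oldest first]: 130 @ $9.65 + 117 @ $9.40 = $2,354.30
May 19, 175 sold [FIFO — oldest first]: 175 @ $9.40 = $1,645.00
Total COGS = $1,052.70 + $2,105.20 + $2,354.30 + $1,645.00 = $7,157.20
Ending inventory: 23 @ $9.40 + 75 @ $4.45 = $549.95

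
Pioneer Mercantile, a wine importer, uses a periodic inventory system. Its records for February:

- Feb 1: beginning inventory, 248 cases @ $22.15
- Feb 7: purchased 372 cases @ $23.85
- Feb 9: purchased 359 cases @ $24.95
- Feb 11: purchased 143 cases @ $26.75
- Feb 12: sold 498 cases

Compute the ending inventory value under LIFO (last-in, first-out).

Feb 12, 498 sold [LIFO — newest first]: 143 @ $26.75 + 355 @ $24.95 = $12,682.50
Ending inventory: 248 @ $22.15 + 372 @ $23.85 + 4 @ $24.95 = $14,465.20
Check: goods available $27,147.70 = COGS $12,682.50 + ending $14,465.20

Ending inventory = $14,465.20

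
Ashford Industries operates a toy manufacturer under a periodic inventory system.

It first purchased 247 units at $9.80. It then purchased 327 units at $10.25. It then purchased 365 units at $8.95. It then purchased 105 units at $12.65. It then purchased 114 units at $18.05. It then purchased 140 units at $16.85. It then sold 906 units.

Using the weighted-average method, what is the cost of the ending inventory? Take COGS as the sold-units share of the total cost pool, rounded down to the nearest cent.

Sale 1, sell 906: 906/1298 × $14,784.05 → $10,319.22
Ending inventory (cost pool remaining) = $4,464.83

Ending inventory = $4,464.83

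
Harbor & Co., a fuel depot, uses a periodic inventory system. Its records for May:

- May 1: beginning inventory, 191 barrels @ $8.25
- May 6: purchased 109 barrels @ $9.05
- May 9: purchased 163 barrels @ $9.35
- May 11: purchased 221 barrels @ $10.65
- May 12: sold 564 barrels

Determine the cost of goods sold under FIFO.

May 12, 564 sold [FIFO — oldest first]: 191 @ $8.25 + 109 @ $9.05 + 163 @ $9.35 + 101 @ $10.65 = $5,161.90
Ending inventory: 120 @ $10.65 = $1,278.00

COGS = $5,161.90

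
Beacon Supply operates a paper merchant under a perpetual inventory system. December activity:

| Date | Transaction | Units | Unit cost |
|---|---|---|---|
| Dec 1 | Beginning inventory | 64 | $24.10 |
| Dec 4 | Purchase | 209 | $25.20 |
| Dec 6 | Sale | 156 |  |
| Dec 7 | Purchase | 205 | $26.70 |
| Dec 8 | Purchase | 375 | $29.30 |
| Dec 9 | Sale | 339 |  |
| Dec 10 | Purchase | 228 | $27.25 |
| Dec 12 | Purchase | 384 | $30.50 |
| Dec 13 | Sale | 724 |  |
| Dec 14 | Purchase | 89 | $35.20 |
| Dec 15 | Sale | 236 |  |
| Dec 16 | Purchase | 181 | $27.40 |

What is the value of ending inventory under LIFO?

Dec 6, 156 sold [LIFO — newest first]: 156 @ $25.20 = $3,931.20
Dec 9, 339 sold [LIFO — newest first]: 339 @ $29.30 = $9,932.70
Dec 13, 724 sold [LIFO — newest first]: 384 @ $30.50 + 228 @ $27.25 + 36 @ $29.30 + 76 @ $26.70 = $21,009.00
Dec 15, 236 sold [LIFO — newest first]: 89 @ $35.20 + 129 @ $26.70 + 18 @ $25.20 = $7,030.70
Total COGS = $3,931.20 + $9,932.70 + $21,009.00 + $7,030.70 = $41,903.60
Ending inventory: 64 @ $24.10 + 35 @ $25.20 + 181 @ $27.40 = $7,383.80

Ending inventory = $7,383.80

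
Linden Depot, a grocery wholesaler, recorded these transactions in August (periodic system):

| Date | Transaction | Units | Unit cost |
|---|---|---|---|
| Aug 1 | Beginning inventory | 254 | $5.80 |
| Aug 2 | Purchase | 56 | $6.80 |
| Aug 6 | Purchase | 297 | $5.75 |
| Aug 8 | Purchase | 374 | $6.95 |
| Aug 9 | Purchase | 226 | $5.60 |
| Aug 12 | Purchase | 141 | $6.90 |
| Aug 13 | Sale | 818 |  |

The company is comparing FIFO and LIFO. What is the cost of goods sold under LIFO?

FIFO COGS: 254 @ $5.80 + 56 @ $6.80 + 297 @ $5.75 + 211 @ $6.95 = $5,028.20
LIFO COGS: 141 @ $6.90 + 226 @ $5.60 + 374 @ $6.95 + 77 @ $5.75 = $5,280.55

COGS = $5,280.55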